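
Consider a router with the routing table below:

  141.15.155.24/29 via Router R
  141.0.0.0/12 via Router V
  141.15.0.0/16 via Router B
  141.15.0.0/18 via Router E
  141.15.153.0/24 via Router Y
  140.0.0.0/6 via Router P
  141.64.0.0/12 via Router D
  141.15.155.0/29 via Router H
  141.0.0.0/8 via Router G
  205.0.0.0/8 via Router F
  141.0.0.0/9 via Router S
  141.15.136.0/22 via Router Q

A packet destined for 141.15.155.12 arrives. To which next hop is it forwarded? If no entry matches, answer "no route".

Routes whose prefix contains 141.15.155.12:
  140.0.0.0/6 (140.0.0.0 - 143.255.255.255) -> Router P
  141.0.0.0/8 (141.0.0.0 - 141.255.255.255) -> Router G
  141.0.0.0/9 (141.0.0.0 - 141.127.255.255) -> Router S
  141.0.0.0/12 (141.0.0.0 - 141.15.255.255) -> Router V
  141.15.0.0/16 (141.15.0.0 - 141.15.255.255) -> Router B
More-specific entries that do NOT match:
  141.15.155.24/29 (141.15.155.24 - 141.15.155.31) does not contain 141.15.155.12
  141.15.155.0/29 (141.15.155.0 - 141.15.155.7) does not contain 141.15.155.12
  141.15.153.0/24 (141.15.153.0 - 141.15.153.255) does not contain 141.15.155.12
  141.15.136.0/22 (141.15.136.0 - 141.15.139.255) does not contain 141.15.155.12
  141.15.0.0/18 (141.15.0.0 - 141.15.63.255) does not contain 141.15.155.12
Longest matching prefix is /16 -> next hop Router B.

Router B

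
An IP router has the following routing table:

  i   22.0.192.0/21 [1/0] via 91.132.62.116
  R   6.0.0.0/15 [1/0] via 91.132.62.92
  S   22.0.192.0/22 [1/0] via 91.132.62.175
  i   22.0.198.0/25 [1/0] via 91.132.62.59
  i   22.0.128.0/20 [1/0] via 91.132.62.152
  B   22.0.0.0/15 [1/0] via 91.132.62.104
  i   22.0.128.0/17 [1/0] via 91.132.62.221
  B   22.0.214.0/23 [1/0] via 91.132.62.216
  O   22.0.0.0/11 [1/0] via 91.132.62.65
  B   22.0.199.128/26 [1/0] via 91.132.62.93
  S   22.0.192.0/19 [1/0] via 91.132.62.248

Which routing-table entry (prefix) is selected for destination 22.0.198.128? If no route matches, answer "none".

22.0.192.0/21

Entries matching 22.0.198.128:
  22.0.0.0/11 (22.0.0.0 - 22.31.255.255)
  22.0.0.0/15 (22.0.0.0 - 22.1.255.255)
  22.0.128.0/17 (22.0.128.0 - 22.0.255.255)
  22.0.192.0/19 (22.0.192.0 - 22.0.223.255)
  22.0.192.0/21 (22.0.192.0 - 22.0.199.255)
Most specific is 22.0.192.0/21.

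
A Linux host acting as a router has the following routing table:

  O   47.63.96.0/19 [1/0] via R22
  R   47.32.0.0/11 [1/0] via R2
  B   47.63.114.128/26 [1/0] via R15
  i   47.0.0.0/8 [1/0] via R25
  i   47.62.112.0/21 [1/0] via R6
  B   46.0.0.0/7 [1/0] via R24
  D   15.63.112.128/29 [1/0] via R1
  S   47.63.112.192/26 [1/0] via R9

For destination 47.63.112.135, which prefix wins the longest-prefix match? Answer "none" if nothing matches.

Entries matching 47.63.112.135:
  46.0.0.0/7 (46.0.0.0 - 47.255.255.255)
  47.0.0.0/8 (47.0.0.0 - 47.255.255.255)
  47.32.0.0/11 (47.32.0.0 - 47.63.255.255)
  47.63.96.0/19 (47.63.96.0 - 47.63.127.255)
Most specific is 47.63.96.0/19.

47.63.96.0/19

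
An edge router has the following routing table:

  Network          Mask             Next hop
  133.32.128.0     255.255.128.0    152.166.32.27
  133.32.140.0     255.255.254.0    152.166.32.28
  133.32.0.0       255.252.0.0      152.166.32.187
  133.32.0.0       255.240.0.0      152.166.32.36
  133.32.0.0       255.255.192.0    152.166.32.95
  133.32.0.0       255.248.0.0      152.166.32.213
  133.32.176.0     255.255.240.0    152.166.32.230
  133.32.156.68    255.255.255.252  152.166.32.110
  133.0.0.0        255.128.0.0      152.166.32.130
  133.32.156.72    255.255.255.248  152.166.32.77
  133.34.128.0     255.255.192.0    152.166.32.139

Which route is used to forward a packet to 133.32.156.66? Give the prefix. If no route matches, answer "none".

133.32.128.0/17

Entries matching 133.32.156.66:
  133.0.0.0/9 (133.0.0.0 - 133.127.255.255)
  133.32.0.0/12 (133.32.0.0 - 133.47.255.255)
  133.32.0.0/13 (133.32.0.0 - 133.39.255.255)
  133.32.0.0/14 (133.32.0.0 - 133.35.255.255)
  133.32.128.0/17 (133.32.128.0 - 133.32.255.255)
Most specific is 133.32.128.0/17.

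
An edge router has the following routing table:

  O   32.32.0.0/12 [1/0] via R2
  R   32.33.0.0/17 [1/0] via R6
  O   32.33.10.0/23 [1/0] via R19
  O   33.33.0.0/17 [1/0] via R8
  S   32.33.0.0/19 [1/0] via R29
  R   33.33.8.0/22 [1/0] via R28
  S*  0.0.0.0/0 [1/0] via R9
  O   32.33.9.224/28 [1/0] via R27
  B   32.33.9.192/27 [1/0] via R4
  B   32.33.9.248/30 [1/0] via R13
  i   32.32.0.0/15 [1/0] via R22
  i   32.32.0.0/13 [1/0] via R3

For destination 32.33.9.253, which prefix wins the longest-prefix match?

Entries matching 32.33.9.253:
  0.0.0.0/0 (default, matches everything)
  32.32.0.0/12 (32.32.0.0 - 32.47.255.255)
  32.32.0.0/13 (32.32.0.0 - 32.39.255.255)
  32.32.0.0/15 (32.32.0.0 - 32.33.255.255)
  32.33.0.0/17 (32.33.0.0 - 32.33.127.255)
  32.33.0.0/19 (32.33.0.0 - 32.33.31.255)
Most specific is 32.33.0.0/19.

32.33.0.0/19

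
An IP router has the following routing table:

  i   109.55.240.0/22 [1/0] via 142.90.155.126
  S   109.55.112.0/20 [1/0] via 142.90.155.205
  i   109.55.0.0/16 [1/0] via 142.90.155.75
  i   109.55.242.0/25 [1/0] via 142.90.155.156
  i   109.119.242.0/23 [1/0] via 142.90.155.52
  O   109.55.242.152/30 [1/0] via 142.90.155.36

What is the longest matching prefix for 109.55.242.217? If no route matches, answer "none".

109.55.240.0/22

Entries matching 109.55.242.217:
  109.55.0.0/16 (109.55.0.0 - 109.55.255.255)
  109.55.240.0/22 (109.55.240.0 - 109.55.243.255)
Most specific is 109.55.240.0/22.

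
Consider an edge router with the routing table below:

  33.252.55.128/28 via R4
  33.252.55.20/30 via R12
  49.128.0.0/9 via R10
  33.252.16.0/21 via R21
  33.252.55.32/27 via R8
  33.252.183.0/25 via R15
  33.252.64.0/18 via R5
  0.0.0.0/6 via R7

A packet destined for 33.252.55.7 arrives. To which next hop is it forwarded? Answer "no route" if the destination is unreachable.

No entry's prefix contains 33.252.55.7; there is no default route.

no route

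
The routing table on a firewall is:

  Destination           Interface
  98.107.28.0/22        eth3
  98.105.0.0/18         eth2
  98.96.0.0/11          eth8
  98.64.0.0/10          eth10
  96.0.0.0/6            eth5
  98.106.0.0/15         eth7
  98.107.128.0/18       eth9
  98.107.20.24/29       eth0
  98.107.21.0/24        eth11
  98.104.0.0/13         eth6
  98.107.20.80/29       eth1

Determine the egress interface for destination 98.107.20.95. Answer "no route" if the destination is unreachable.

eth7

Routes whose prefix contains 98.107.20.95:
  96.0.0.0/6 (96.0.0.0 - 99.255.255.255) -> eth5
  98.64.0.0/10 (98.64.0.0 - 98.127.255.255) -> eth10
  98.96.0.0/11 (98.96.0.0 - 98.127.255.255) -> eth8
  98.104.0.0/13 (98.104.0.0 - 98.111.255.255) -> eth6
  98.106.0.0/15 (98.106.0.0 - 98.107.255.255) -> eth7
More-specific entries that do NOT match:
  98.107.20.24/29 (98.107.20.24 - 98.107.20.31) does not contain 98.107.20.95
  98.107.20.80/29 (98.107.20.80 - 98.107.20.87) does not contain 98.107.20.95
  98.107.21.0/24 (98.107.21.0 - 98.107.21.255) does not contain 98.107.20.95
  98.107.28.0/22 (98.107.28.0 - 98.107.31.255) does not contain 98.107.20.95
  98.105.0.0/18 (98.105.0.0 - 98.105.63.255) does not contain 98.107.20.95
  98.107.128.0/18 (98.107.128.0 - 98.107.191.255) does not contain 98.107.20.95
Longest matching prefix is /15 -> interface eth7.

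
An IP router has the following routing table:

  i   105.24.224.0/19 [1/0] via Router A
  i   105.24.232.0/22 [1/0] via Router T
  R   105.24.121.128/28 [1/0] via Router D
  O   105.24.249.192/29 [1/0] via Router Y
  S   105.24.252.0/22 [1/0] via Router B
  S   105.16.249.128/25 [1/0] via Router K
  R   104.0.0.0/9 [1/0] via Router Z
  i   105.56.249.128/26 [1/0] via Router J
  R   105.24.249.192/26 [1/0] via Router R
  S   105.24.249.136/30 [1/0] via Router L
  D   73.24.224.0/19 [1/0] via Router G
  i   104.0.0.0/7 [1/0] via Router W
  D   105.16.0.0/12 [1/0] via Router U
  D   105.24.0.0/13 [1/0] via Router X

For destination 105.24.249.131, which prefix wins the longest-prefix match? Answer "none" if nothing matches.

105.24.224.0/19

Entries matching 105.24.249.131:
  104.0.0.0/7 (104.0.0.0 - 105.255.255.255)
  105.16.0.0/12 (105.16.0.0 - 105.31.255.255)
  105.24.0.0/13 (105.24.0.0 - 105.31.255.255)
  105.24.224.0/19 (105.24.224.0 - 105.24.255.255)
Most specific is 105.24.224.0/19.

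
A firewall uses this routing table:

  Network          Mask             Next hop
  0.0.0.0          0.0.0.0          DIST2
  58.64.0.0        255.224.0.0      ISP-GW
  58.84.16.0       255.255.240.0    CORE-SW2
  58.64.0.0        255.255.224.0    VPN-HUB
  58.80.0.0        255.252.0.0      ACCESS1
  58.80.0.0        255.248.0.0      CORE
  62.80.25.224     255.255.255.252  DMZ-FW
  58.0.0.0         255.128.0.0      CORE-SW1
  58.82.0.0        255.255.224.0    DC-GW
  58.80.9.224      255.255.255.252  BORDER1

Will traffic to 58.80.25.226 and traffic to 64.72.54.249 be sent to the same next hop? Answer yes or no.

58.80.25.226: longest match 58.80.0.0/14 -> ACCESS1
64.72.54.249: longest match 0.0.0.0/0 -> DIST2

no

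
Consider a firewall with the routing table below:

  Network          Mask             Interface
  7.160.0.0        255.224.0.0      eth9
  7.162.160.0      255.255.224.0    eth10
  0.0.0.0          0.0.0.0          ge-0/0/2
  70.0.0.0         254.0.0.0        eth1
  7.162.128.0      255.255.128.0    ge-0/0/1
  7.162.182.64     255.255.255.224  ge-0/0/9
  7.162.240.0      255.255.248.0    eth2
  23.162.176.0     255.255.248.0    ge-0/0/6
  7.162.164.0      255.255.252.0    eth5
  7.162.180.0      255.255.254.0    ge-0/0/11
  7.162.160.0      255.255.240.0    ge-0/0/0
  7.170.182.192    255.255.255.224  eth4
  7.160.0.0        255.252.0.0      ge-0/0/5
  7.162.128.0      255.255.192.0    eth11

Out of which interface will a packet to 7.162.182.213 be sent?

eth10

Routes whose prefix contains 7.162.182.213:
  0.0.0.0/0 (default, matches everything) -> ge-0/0/2
  7.160.0.0/11 (7.160.0.0 - 7.191.255.255) -> eth9
  7.160.0.0/14 (7.160.0.0 - 7.163.255.255) -> ge-0/0/5
  7.162.128.0/17 (7.162.128.0 - 7.162.255.255) -> ge-0/0/1
  7.162.128.0/18 (7.162.128.0 - 7.162.191.255) -> eth11
  7.162.160.0/19 (7.162.160.0 - 7.162.191.255) -> eth10
More-specific entries that do NOT match:
  7.162.182.64/27 (7.162.182.64 - 7.162.182.95) does not contain 7.162.182.213
  7.170.182.192/27 (7.170.182.192 - 7.170.182.223) does not contain 7.162.182.213
  7.162.180.0/23 (7.162.180.0 - 7.162.181.255) does not contain 7.162.182.213
  7.162.164.0/22 (7.162.164.0 - 7.162.167.255) does not contain 7.162.182.213
  7.162.240.0/21 (7.162.240.0 - 7.162.247.255) does not contain 7.162.182.213
  23.162.176.0/21 (23.162.176.0 - 23.162.183.255) does not contain 7.162.182.213
  7.162.160.0/20 (7.162.160.0 - 7.162.175.255) does not contain 7.162.182.213
Longest matching prefix is /19 -> interface eth10.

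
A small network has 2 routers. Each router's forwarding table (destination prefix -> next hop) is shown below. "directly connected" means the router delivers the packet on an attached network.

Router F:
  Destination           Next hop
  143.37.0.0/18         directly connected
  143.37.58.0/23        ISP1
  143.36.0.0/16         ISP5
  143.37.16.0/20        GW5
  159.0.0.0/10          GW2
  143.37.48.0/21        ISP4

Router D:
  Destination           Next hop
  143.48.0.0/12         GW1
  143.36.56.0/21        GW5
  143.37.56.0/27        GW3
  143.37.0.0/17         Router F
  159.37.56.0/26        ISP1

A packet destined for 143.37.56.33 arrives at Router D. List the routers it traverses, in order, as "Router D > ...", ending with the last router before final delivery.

Router D > Router F

At Router D: longest match for 143.37.56.33 is 143.37.0.0/17 -> Router F
At Router F: longest match for 143.37.56.33 is 143.37.0.0/18 -> directly connected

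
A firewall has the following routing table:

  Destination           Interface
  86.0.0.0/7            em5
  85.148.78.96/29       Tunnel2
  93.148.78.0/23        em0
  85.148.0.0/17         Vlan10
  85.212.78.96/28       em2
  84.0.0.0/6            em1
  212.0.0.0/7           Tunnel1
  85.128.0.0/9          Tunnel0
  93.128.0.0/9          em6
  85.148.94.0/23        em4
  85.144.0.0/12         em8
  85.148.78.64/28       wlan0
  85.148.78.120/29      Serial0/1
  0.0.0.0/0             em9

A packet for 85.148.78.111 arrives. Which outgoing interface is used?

Routes whose prefix contains 85.148.78.111:
  0.0.0.0/0 (default, matches everything) -> em9
  84.0.0.0/6 (84.0.0.0 - 87.255.255.255) -> em1
  85.128.0.0/9 (85.128.0.0 - 85.255.255.255) -> Tunnel0
  85.144.0.0/12 (85.144.0.0 - 85.159.255.255) -> em8
  85.148.0.0/17 (85.148.0.0 - 85.148.127.255) -> Vlan10
More-specific entries that do NOT match:
  85.148.78.96/29 (85.148.78.96 - 85.148.78.103) does not contain 85.148.78.111
  85.148.78.120/29 (85.148.78.120 - 85.148.78.127) does not contain 85.148.78.111
  85.212.78.96/28 (85.212.78.96 - 85.212.78.111) does not contain 85.148.78.111
  85.148.78.64/28 (85.148.78.64 - 85.148.78.79) does not contain 85.148.78.111
  93.148.78.0/23 (93.148.78.0 - 93.148.79.255) does not contain 85.148.78.111
  85.148.94.0/23 (85.148.94.0 - 85.148.95.255) does not contain 85.148.78.111
Longest matching prefix is /17 -> interface Vlan10.

Vlan10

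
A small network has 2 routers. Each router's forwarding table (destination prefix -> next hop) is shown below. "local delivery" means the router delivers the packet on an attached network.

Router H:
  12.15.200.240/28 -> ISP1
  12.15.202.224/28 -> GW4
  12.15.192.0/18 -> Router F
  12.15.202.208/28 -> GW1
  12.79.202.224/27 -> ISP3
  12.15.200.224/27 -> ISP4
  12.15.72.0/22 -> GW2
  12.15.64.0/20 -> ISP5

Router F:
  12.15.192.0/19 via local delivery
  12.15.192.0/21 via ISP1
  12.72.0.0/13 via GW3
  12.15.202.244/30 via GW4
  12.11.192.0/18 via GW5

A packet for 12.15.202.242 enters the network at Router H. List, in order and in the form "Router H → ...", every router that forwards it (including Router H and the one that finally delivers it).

Router H → Router F

At Router H: longest match for 12.15.202.242 is 12.15.192.0/18 -> Router F
At Router F: longest match for 12.15.202.242 is 12.15.192.0/19 -> local delivery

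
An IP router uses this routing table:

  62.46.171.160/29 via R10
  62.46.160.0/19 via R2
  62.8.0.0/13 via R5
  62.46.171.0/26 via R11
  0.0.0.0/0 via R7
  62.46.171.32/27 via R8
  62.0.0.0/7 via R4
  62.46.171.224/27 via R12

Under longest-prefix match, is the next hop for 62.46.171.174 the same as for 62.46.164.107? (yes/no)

62.46.171.174: longest match 62.46.160.0/19 -> R2
62.46.164.107: longest match 62.46.160.0/19 -> R2

yes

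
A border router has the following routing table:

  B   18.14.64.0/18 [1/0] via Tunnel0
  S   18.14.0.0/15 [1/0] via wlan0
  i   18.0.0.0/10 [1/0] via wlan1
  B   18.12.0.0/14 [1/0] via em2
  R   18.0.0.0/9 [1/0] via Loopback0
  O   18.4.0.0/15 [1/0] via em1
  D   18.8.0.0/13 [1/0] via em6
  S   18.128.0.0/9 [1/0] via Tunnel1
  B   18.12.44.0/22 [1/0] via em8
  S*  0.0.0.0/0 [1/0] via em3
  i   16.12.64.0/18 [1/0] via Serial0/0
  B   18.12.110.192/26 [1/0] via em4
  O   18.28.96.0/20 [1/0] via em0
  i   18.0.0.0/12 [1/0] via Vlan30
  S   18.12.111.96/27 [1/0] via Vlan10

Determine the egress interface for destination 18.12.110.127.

Routes whose prefix contains 18.12.110.127:
  0.0.0.0/0 (default, matches everything) -> em3
  18.0.0.0/9 (18.0.0.0 - 18.127.255.255) -> Loopback0
  18.0.0.0/10 (18.0.0.0 - 18.63.255.255) -> wlan1
  18.0.0.0/12 (18.0.0.0 - 18.15.255.255) -> Vlan30
  18.8.0.0/13 (18.8.0.0 - 18.15.255.255) -> em6
  18.12.0.0/14 (18.12.0.0 - 18.15.255.255) -> em2
More-specific entries that do NOT match:
  18.12.111.96/27 (18.12.111.96 - 18.12.111.127) does not contain 18.12.110.127
  18.12.110.192/26 (18.12.110.192 - 18.12.110.255) does not contain 18.12.110.127
  18.12.44.0/22 (18.12.44.0 - 18.12.47.255) does not contain 18.12.110.127
  18.28.96.0/20 (18.28.96.0 - 18.28.111.255) does not contain 18.12.110.127
  18.14.64.0/18 (18.14.64.0 - 18.14.127.255) does not contain 18.12.110.127
  16.12.64.0/18 (16.12.64.0 - 16.12.127.255) does not contain 18.12.110.127
  18.14.0.0/15 (18.14.0.0 - 18.15.255.255) does not contain 18.12.110.127
  18.4.0.0/15 (18.4.0.0 - 18.5.255.255) does not contain 18.12.110.127
Longest matching prefix is /14 -> interface em2.

em2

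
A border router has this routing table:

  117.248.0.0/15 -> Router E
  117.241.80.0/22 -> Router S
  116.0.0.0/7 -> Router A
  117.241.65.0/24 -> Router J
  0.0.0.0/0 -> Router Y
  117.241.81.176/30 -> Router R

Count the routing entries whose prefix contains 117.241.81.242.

Prefixes containing 117.241.81.242:
  0.0.0.0/0 (default, matches everything)
  116.0.0.0/7 (116.0.0.0 - 117.255.255.255)
  117.241.80.0/22 (117.241.80.0 - 117.241.83.255)
Total matching entries: 3.

3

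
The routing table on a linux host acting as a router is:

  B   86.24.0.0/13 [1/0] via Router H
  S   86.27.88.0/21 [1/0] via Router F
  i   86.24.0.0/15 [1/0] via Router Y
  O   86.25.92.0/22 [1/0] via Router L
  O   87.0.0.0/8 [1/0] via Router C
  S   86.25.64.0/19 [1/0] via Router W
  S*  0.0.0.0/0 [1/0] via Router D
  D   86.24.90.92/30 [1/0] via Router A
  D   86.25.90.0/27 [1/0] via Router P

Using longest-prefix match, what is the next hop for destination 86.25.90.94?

Routes whose prefix contains 86.25.90.94:
  0.0.0.0/0 (default, matches everything) -> Router D
  86.24.0.0/13 (86.24.0.0 - 86.31.255.255) -> Router H
  86.24.0.0/15 (86.24.0.0 - 86.25.255.255) -> Router Y
  86.25.64.0/19 (86.25.64.0 - 86.25.95.255) -> Router W
More-specific entries that do NOT match:
  86.24.90.92/30 (86.24.90.92 - 86.24.90.95) does not contain 86.25.90.94
  86.25.90.0/27 (86.25.90.0 - 86.25.90.31) does not contain 86.25.90.94
  86.25.92.0/22 (86.25.92.0 - 86.25.95.255) does not contain 86.25.90.94
  86.27.88.0/21 (86.27.88.0 - 86.27.95.255) does not contain 86.25.90.94
Longest matching prefix is /19 -> next hop Router W.

Router W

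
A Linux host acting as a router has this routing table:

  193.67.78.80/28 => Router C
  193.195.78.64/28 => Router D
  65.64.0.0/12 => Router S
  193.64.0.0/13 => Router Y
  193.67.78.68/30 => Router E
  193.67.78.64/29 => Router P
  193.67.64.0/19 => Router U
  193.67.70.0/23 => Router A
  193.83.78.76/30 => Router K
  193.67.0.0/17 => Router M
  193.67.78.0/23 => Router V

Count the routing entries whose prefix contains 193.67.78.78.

4

Prefixes containing 193.67.78.78:
  193.64.0.0/13 (193.64.0.0 - 193.71.255.255)
  193.67.0.0/17 (193.67.0.0 - 193.67.127.255)
  193.67.64.0/19 (193.67.64.0 - 193.67.95.255)
  193.67.78.0/23 (193.67.78.0 - 193.67.79.255)
Total matching entries: 4.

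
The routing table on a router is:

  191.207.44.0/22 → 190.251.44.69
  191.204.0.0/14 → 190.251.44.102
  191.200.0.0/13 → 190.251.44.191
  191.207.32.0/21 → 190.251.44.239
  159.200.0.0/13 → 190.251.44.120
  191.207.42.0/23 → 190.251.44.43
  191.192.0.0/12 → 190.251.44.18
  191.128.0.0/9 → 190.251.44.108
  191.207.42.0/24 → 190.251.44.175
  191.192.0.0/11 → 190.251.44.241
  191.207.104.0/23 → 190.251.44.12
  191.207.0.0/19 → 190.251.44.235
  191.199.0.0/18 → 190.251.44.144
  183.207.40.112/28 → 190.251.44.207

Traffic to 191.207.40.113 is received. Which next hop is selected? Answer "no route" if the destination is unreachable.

190.251.44.102

Routes whose prefix contains 191.207.40.113:
  191.128.0.0/9 (191.128.0.0 - 191.255.255.255) -> 190.251.44.108
  191.192.0.0/11 (191.192.0.0 - 191.223.255.255) -> 190.251.44.241
  191.192.0.0/12 (191.192.0.0 - 191.207.255.255) -> 190.251.44.18
  191.200.0.0/13 (191.200.0.0 - 191.207.255.255) -> 190.251.44.191
  191.204.0.0/14 (191.204.0.0 - 191.207.255.255) -> 190.251.44.102
More-specific entries that do NOT match:
  183.207.40.112/28 (183.207.40.112 - 183.207.40.127) does not contain 191.207.40.113
  191.207.42.0/24 (191.207.42.0 - 191.207.42.255) does not contain 191.207.40.113
  191.207.42.0/23 (191.207.42.0 - 191.207.43.255) does not contain 191.207.40.113
  191.207.104.0/23 (191.207.104.0 - 191.207.105.255) does not contain 191.207.40.113
  191.207.44.0/22 (191.207.44.0 - 191.207.47.255) does not contain 191.207.40.113
  191.207.32.0/21 (191.207.32.0 - 191.207.39.255) does not contain 191.207.40.113
  191.207.0.0/19 (191.207.0.0 - 191.207.31.255) does not contain 191.207.40.113
  191.199.0.0/18 (191.199.0.0 - 191.199.63.255) does not contain 191.207.40.113
Longest matching prefix is /14 -> next hop 190.251.44.102.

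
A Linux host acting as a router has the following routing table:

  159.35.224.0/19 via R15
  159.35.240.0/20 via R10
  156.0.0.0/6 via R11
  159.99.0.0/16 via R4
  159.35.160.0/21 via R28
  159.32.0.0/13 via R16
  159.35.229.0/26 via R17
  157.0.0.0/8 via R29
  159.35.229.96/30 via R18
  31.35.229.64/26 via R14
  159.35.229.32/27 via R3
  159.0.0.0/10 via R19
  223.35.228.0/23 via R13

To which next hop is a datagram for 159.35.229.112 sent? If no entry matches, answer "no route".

Routes whose prefix contains 159.35.229.112:
  156.0.0.0/6 (156.0.0.0 - 159.255.255.255) -> R11
  159.0.0.0/10 (159.0.0.0 - 159.63.255.255) -> R19
  159.32.0.0/13 (159.32.0.0 - 159.39.255.255) -> R16
  159.35.224.0/19 (159.35.224.0 - 159.35.255.255) -> R15
More-specific entries that do NOT match:
  159.35.229.96/30 (159.35.229.96 - 159.35.229.99) does not contain 159.35.229.112
  159.35.229.32/27 (159.35.229.32 - 159.35.229.63) does not contain 159.35.229.112
  159.35.229.0/26 (159.35.229.0 - 159.35.229.63) does not contain 159.35.229.112
  31.35.229.64/26 (31.35.229.64 - 31.35.229.127) does not contain 159.35.229.112
  223.35.228.0/23 (223.35.228.0 - 223.35.229.255) does not contain 159.35.229.112
  159.35.160.0/21 (159.35.160.0 - 159.35.167.255) does not contain 159.35.229.112
  159.35.240.0/20 (159.35.240.0 - 159.35.255.255) does not contain 159.35.229.112
Longest matching prefix is /19 -> next hop R15.

R15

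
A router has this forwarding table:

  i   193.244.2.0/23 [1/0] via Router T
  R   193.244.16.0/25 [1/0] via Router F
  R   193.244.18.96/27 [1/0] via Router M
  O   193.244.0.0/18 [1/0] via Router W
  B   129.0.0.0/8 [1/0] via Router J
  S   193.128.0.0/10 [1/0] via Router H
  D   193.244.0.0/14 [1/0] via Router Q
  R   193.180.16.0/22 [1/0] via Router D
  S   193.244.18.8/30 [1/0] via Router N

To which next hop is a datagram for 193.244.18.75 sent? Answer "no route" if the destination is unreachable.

Routes whose prefix contains 193.244.18.75:
  193.244.0.0/14 (193.244.0.0 - 193.247.255.255) -> Router Q
  193.244.0.0/18 (193.244.0.0 - 193.244.63.255) -> Router W
More-specific entries that do NOT match:
  193.244.18.8/30 (193.244.18.8 - 193.244.18.11) does not contain 193.244.18.75
  193.244.18.96/27 (193.244.18.96 - 193.244.18.127) does not contain 193.244.18.75
  193.244.16.0/25 (193.244.16.0 - 193.244.16.127) does not contain 193.244.18.75
  193.244.2.0/23 (193.244.2.0 - 193.244.3.255) does not contain 193.244.18.75
  193.180.16.0/22 (193.180.16.0 - 193.180.19.255) does not contain 193.244.18.75
Longest matching prefix is /18 -> next hop Router W.

Router W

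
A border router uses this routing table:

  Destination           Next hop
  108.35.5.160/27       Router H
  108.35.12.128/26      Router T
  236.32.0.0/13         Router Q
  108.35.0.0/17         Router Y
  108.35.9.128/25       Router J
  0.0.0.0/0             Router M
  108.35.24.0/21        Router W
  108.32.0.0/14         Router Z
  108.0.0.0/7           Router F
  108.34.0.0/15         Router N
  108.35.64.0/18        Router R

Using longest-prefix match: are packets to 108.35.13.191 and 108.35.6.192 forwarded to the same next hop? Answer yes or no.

yes

108.35.13.191: longest match 108.35.0.0/17 -> Router Y
108.35.6.192: longest match 108.35.0.0/17 -> Router Y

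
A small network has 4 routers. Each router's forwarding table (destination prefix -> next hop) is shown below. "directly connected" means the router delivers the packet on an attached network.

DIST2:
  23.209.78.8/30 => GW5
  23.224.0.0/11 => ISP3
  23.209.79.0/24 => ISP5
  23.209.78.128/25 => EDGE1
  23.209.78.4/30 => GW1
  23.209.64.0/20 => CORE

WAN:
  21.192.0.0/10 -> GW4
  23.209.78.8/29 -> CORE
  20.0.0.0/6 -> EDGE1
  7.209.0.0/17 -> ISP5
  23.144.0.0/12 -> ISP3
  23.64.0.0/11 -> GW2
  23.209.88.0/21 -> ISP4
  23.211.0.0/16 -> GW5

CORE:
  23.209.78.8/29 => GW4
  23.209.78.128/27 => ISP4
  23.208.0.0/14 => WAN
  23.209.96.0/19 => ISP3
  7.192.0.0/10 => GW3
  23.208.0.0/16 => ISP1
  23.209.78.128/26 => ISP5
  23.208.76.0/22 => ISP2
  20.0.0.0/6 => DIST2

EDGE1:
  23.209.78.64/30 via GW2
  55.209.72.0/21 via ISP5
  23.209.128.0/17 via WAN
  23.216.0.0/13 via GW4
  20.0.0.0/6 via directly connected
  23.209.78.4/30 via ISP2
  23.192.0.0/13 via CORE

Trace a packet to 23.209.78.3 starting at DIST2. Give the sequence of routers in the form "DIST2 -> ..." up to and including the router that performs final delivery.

At DIST2: longest match for 23.209.78.3 is 23.209.64.0/20 -> CORE
At CORE: longest match for 23.209.78.3 is 23.208.0.0/14 -> WAN
At WAN: longest match for 23.209.78.3 is 20.0.0.0/6 -> EDGE1
At EDGE1: longest match for 23.209.78.3 is 20.0.0.0/6 -> directly connected

DIST2 -> CORE -> WAN -> EDGE1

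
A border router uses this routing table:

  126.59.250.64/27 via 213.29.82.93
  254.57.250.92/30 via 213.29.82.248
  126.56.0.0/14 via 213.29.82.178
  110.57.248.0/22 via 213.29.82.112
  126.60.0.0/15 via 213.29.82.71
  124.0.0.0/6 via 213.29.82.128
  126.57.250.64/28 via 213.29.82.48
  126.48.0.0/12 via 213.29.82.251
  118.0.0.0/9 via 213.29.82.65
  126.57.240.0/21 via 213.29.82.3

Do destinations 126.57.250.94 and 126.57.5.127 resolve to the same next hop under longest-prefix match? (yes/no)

yes

126.57.250.94: longest match 126.56.0.0/14 -> 213.29.82.178
126.57.5.127: longest match 126.56.0.0/14 -> 213.29.82.178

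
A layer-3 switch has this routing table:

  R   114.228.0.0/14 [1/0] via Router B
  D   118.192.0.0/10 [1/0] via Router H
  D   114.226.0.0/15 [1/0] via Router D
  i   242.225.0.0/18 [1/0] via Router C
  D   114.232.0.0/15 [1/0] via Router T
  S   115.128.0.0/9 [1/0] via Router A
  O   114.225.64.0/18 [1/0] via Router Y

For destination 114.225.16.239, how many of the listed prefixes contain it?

No listed prefix contains 114.225.16.239.
Total matching entries: 0.

0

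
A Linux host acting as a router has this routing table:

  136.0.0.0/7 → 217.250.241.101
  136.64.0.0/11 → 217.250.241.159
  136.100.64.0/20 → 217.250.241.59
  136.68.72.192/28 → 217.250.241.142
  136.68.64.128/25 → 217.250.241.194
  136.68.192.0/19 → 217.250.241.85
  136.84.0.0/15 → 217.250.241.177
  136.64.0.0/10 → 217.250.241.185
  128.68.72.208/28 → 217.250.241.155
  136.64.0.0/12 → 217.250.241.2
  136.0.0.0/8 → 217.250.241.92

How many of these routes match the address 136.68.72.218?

5

Prefixes containing 136.68.72.218:
  136.0.0.0/7 (136.0.0.0 - 137.255.255.255)
  136.0.0.0/8 (136.0.0.0 - 136.255.255.255)
  136.64.0.0/10 (136.64.0.0 - 136.127.255.255)
  136.64.0.0/11 (136.64.0.0 - 136.95.255.255)
  136.64.0.0/12 (136.64.0.0 - 136.79.255.255)
Total matching entries: 5.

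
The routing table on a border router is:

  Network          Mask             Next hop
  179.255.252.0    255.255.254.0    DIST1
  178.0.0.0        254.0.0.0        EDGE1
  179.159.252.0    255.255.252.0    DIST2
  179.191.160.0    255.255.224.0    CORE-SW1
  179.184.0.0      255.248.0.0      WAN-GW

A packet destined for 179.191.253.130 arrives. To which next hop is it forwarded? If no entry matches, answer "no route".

WAN-GW

Routes whose prefix contains 179.191.253.130:
  178.0.0.0/7 (178.0.0.0 - 179.255.255.255) -> EDGE1
  179.184.0.0/13 (179.184.0.0 - 179.191.255.255) -> WAN-GW
More-specific entries that do NOT match:
  179.255.252.0/23 (179.255.252.0 - 179.255.253.255) does not contain 179.191.253.130
  179.159.252.0/22 (179.159.252.0 - 179.159.255.255) does not contain 179.191.253.130
  179.191.160.0/19 (179.191.160.0 - 179.191.191.255) does not contain 179.191.253.130
Longest matching prefix is /13 -> next hop WAN-GW.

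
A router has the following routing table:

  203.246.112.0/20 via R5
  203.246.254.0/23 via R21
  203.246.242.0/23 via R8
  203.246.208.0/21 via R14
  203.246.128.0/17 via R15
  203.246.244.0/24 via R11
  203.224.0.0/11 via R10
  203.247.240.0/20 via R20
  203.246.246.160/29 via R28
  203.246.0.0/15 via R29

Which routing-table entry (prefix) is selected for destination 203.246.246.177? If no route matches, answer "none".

203.246.128.0/17

Entries matching 203.246.246.177:
  203.224.0.0/11 (203.224.0.0 - 203.255.255.255)
  203.246.0.0/15 (203.246.0.0 - 203.247.255.255)
  203.246.128.0/17 (203.246.128.0 - 203.246.255.255)
Most specific is 203.246.128.0/17.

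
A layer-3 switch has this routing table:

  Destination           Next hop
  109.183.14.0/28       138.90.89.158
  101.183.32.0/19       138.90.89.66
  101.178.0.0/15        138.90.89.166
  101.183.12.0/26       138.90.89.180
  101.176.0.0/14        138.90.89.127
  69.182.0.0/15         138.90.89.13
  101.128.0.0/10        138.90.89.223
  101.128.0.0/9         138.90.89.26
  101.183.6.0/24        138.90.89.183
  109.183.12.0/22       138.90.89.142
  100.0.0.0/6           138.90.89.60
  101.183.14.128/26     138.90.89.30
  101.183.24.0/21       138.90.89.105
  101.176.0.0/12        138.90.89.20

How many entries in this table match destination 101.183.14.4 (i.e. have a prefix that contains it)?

4

Prefixes containing 101.183.14.4:
  100.0.0.0/6 (100.0.0.0 - 103.255.255.255)
  101.128.0.0/9 (101.128.0.0 - 101.255.255.255)
  101.128.0.0/10 (101.128.0.0 - 101.191.255.255)
  101.176.0.0/12 (101.176.0.0 - 101.191.255.255)
Total matching entries: 4.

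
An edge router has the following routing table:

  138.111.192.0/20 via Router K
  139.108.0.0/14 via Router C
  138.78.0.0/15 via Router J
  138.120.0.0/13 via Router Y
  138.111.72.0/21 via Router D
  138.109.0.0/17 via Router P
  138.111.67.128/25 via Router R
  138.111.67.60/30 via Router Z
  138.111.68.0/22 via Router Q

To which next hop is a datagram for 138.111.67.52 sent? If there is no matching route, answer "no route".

no route

No entry's prefix contains 138.111.67.52; there is no default route.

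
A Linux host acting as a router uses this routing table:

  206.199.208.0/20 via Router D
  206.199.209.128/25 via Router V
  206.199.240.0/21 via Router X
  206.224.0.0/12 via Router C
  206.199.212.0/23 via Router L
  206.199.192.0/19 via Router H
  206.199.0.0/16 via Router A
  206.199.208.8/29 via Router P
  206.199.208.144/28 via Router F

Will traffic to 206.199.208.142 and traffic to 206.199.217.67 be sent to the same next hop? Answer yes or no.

206.199.208.142: longest match 206.199.208.0/20 -> Router D
206.199.217.67: longest match 206.199.208.0/20 -> Router D

yes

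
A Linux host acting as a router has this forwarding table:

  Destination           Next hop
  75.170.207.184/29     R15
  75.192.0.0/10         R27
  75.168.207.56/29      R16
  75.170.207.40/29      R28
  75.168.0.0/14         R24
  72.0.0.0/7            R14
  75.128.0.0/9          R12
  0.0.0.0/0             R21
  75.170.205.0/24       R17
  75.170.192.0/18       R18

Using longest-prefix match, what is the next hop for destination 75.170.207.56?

Routes whose prefix contains 75.170.207.56:
  0.0.0.0/0 (default, matches everything) -> R21
  75.128.0.0/9 (75.128.0.0 - 75.255.255.255) -> R12
  75.168.0.0/14 (75.168.0.0 - 75.171.255.255) -> R24
  75.170.192.0/18 (75.170.192.0 - 75.170.255.255) -> R18
More-specific entries that do NOT match:
  75.170.207.184/29 (75.170.207.184 - 75.170.207.191) does not contain 75.170.207.56
  75.168.207.56/29 (75.168.207.56 - 75.168.207.63) does not contain 75.170.207.56
  75.170.207.40/29 (75.170.207.40 - 75.170.207.47) does not contain 75.170.207.56
  75.170.205.0/24 (75.170.205.0 - 75.170.205.255) does not contain 75.170.207.56
Longest matching prefix is /18 -> next hop R18.

R18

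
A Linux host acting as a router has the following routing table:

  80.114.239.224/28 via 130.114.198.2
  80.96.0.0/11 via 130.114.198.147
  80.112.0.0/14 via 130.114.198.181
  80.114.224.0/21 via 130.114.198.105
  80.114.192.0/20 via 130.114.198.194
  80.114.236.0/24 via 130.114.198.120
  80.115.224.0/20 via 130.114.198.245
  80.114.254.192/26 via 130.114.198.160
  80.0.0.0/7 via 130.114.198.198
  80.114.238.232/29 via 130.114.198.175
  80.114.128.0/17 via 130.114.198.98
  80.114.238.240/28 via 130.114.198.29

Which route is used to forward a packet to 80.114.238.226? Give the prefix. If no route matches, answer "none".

Entries matching 80.114.238.226:
  80.0.0.0/7 (80.0.0.0 - 81.255.255.255)
  80.96.0.0/11 (80.96.0.0 - 80.127.255.255)
  80.112.0.0/14 (80.112.0.0 - 80.115.255.255)
  80.114.128.0/17 (80.114.128.0 - 80.114.255.255)
Most specific is 80.114.128.0/17.

80.114.128.0/17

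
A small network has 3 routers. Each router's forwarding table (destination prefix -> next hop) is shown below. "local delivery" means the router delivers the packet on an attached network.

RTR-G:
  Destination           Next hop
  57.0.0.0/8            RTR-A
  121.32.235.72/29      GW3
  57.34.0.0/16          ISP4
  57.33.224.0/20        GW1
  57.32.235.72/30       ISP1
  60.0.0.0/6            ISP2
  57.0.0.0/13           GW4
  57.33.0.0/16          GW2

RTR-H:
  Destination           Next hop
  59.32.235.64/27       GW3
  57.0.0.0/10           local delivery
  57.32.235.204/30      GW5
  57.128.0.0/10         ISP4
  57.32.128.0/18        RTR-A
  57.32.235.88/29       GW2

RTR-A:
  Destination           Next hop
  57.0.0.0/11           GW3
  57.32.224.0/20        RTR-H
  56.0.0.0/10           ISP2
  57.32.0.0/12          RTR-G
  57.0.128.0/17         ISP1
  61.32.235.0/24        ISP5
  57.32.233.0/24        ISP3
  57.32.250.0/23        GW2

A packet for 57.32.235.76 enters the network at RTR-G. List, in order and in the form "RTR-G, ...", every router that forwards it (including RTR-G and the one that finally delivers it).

At RTR-G: longest match for 57.32.235.76 is 57.0.0.0/8 -> RTR-A
At RTR-A: longest match for 57.32.235.76 is 57.32.224.0/20 -> RTR-H
At RTR-H: longest match for 57.32.235.76 is 57.0.0.0/10 -> local delivery

RTR-G, RTR-A, RTR-H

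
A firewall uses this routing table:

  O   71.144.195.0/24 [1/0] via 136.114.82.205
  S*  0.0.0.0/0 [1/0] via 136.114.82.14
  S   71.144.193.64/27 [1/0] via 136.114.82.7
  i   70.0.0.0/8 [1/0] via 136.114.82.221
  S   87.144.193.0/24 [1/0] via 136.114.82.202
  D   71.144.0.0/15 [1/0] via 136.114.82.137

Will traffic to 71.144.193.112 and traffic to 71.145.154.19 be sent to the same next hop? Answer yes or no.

71.144.193.112: longest match 71.144.0.0/15 -> 136.114.82.137
71.145.154.19: longest match 71.144.0.0/15 -> 136.114.82.137

yes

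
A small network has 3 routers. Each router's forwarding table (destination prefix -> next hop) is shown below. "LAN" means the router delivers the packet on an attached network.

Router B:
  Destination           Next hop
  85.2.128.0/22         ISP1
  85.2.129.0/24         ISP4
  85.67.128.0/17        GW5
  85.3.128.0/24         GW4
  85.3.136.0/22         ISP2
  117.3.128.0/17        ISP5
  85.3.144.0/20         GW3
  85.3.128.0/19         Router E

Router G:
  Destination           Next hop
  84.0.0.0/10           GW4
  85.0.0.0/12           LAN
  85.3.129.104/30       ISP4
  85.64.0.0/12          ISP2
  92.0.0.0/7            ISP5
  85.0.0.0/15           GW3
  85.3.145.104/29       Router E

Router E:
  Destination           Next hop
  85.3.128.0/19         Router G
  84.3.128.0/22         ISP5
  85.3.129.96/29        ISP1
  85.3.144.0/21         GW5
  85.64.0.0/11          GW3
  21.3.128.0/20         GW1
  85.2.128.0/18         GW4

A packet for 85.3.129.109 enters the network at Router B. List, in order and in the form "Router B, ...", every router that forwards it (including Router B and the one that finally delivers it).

Router B, Router E, Router G

At Router B: longest match for 85.3.129.109 is 85.3.128.0/19 -> Router E
At Router E: longest match for 85.3.129.109 is 85.3.128.0/19 -> Router G
At Router G: longest match for 85.3.129.109 is 85.0.0.0/12 -> LAN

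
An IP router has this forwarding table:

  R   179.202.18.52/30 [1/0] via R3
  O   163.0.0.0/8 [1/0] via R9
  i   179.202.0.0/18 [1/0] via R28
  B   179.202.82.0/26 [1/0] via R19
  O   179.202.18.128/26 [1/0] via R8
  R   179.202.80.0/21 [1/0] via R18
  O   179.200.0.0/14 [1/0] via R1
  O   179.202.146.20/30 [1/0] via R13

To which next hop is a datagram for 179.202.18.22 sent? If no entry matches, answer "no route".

Routes whose prefix contains 179.202.18.22:
  179.200.0.0/14 (179.200.0.0 - 179.203.255.255) -> R1
  179.202.0.0/18 (179.202.0.0 - 179.202.63.255) -> R28
More-specific entries that do NOT match:
  179.202.18.52/30 (179.202.18.52 - 179.202.18.55) does not contain 179.202.18.22
  179.202.146.20/30 (179.202.146.20 - 179.202.146.23) does not contain 179.202.18.22
  179.202.82.0/26 (179.202.82.0 - 179.202.82.63) does not contain 179.202.18.22
  179.202.18.128/26 (179.202.18.128 - 179.202.18.191) does not contain 179.202.18.22
  179.202.80.0/21 (179.202.80.0 - 179.202.87.255) does not contain 179.202.18.22
Longest matching prefix is /18 -> next hop R28.

R28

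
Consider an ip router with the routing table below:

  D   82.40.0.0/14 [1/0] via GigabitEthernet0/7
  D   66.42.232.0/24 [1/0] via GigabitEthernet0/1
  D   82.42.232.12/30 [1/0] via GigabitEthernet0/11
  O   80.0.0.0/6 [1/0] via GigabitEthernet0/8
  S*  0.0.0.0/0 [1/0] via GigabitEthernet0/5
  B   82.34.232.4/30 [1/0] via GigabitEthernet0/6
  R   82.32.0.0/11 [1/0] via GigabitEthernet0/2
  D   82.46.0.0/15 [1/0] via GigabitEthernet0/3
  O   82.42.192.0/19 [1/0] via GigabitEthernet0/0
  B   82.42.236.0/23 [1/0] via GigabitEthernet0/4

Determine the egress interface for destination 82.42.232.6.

GigabitEthernet0/7

Routes whose prefix contains 82.42.232.6:
  0.0.0.0/0 (default, matches everything) -> GigabitEthernet0/5
  80.0.0.0/6 (80.0.0.0 - 83.255.255.255) -> GigabitEthernet0/8
  82.32.0.0/11 (82.32.0.0 - 82.63.255.255) -> GigabitEthernet0/2
  82.40.0.0/14 (82.40.0.0 - 82.43.255.255) -> GigabitEthernet0/7
More-specific entries that do NOT match:
  82.42.232.12/30 (82.42.232.12 - 82.42.232.15) does not contain 82.42.232.6
  82.34.232.4/30 (82.34.232.4 - 82.34.232.7) does not contain 82.42.232.6
  66.42.232.0/24 (66.42.232.0 - 66.42.232.255) does not contain 82.42.232.6
  82.42.236.0/23 (82.42.236.0 - 82.42.237.255) does not contain 82.42.232.6
  82.42.192.0/19 (82.42.192.0 - 82.42.223.255) does not contain 82.42.232.6
  82.46.0.0/15 (82.46.0.0 - 82.47.255.255) does not contain 82.42.232.6
Longest matching prefix is /14 -> interface GigabitEthernet0/7.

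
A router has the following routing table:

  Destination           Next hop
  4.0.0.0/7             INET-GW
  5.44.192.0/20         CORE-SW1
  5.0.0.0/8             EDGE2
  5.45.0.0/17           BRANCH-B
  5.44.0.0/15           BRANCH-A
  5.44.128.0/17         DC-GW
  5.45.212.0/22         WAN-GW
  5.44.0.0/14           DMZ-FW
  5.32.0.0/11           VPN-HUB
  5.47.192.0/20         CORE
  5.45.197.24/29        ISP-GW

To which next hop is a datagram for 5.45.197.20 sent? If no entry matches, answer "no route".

Routes whose prefix contains 5.45.197.20:
  4.0.0.0/7 (4.0.0.0 - 5.255.255.255) -> INET-GW
  5.0.0.0/8 (5.0.0.0 - 5.255.255.255) -> EDGE2
  5.32.0.0/11 (5.32.0.0 - 5.63.255.255) -> VPN-HUB
  5.44.0.0/14 (5.44.0.0 - 5.47.255.255) -> DMZ-FW
  5.44.0.0/15 (5.44.0.0 - 5.45.255.255) -> BRANCH-A
More-specific entries that do NOT match:
  5.45.197.24/29 (5.45.197.24 - 5.45.197.31) does not contain 5.45.197.20
  5.45.212.0/22 (5.45.212.0 - 5.45.215.255) does not contain 5.45.197.20
  5.44.192.0/20 (5.44.192.0 - 5.44.207.255) does not contain 5.45.197.20
  5.47.192.0/20 (5.47.192.0 - 5.47.207.255) does not contain 5.45.197.20
  5.45.0.0/17 (5.45.0.0 - 5.45.127.255) does not contain 5.45.197.20
  5.44.128.0/17 (5.44.128.0 - 5.44.255.255) does not contain 5.45.197.20
Longest matching prefix is /15 -> next hop BRANCH-A.

BRANCH-A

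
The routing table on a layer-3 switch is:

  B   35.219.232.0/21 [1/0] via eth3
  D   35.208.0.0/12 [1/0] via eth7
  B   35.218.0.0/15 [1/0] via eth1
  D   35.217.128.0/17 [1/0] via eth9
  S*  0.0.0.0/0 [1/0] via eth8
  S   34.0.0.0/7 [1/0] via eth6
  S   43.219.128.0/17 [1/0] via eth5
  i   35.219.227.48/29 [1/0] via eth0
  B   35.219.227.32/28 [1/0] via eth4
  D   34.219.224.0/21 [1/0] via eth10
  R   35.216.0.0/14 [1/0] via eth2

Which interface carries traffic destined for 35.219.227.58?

eth1

Routes whose prefix contains 35.219.227.58:
  0.0.0.0/0 (default, matches everything) -> eth8
  34.0.0.0/7 (34.0.0.0 - 35.255.255.255) -> eth6
  35.208.0.0/12 (35.208.0.0 - 35.223.255.255) -> eth7
  35.216.0.0/14 (35.216.0.0 - 35.219.255.255) -> eth2
  35.218.0.0/15 (35.218.0.0 - 35.219.255.255) -> eth1
More-specific entries that do NOT match:
  35.219.227.48/29 (35.219.227.48 - 35.219.227.55) does not contain 35.219.227.58
  35.219.227.32/28 (35.219.227.32 - 35.219.227.47) does not contain 35.219.227.58
  35.219.232.0/21 (35.219.232.0 - 35.219.239.255) does not contain 35.219.227.58
  34.219.224.0/21 (34.219.224.0 - 34.219.231.255) does not contain 35.219.227.58
  35.217.128.0/17 (35.217.128.0 - 35.217.255.255) does not contain 35.219.227.58
  43.219.128.0/17 (43.219.128.0 - 43.219.255.255) does not contain 35.219.227.58
Longest matching prefix is /15 -> interface eth1.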